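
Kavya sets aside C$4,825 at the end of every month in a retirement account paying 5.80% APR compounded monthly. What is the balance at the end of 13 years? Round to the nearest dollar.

C$1,119,694

With 12 periods per year: i = 0.00483333, n = 156.
FV = 4825 × [(1+0.00483333)^156 − 1] / 0.00483333 = 4825 × 232.060950 = 1,119,694.0846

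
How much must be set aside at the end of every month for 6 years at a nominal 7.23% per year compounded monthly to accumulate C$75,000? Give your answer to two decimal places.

C$835.10

Periodic rate i = 0.0723/12 = 0.006025; n = 6 × 12 = 72 periods.
FV-annuity factor = 89.809629; PMT = 75000 / 89.809629 = 835.0998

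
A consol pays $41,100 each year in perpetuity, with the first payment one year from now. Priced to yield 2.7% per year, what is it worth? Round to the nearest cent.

$1,522,222.22

PV = C/r = 41100/0.027 = 1,522,222.2222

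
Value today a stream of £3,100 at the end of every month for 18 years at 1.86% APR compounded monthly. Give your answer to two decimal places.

i = 0.0186/12 = 0.00155 per month; n = 18·12 = 216.
PV = 3100 × [1 − (1+0.00155)^(−216)] / 0.00155 = 3100 × 183.440873 = 568,666.7068

£568,666.71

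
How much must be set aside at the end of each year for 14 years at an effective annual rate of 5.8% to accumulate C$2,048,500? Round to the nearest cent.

C$98,853.58

PMT = 2.0485e+06 / ( [(1+0.058)^14 − 1] / 0.058 ) = 2.0485e+06 / 20.722567 = 98,853.5816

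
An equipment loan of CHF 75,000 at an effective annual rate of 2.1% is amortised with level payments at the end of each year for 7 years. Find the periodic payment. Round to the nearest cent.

PMT = 75000 / ( [1 − (1+0.021)^(−7)] / 0.021 ) = 75000 / 6.447185 = 11,632.9833

CHF 11,632.98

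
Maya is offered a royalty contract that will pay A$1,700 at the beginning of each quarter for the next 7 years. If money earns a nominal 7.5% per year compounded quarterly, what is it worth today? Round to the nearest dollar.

A$37,460

With 4 periods per year: i = 0.01875, n = 28.
Annuity factor a(28|0.01875) × (1+i) = 22.035533; PV = 1700 × 22.035533 = 37,460.4067
(Beginning-of-period payments → annuity-due factor ×(1+i).)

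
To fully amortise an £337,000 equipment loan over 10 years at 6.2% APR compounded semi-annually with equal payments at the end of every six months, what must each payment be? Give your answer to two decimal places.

With 2 periods per year: i = 0.031, n = 20.
Annuity-PV factor = 14.740852; PMT = 337000 / 14.740852 = 22,861.6366

£22,861.64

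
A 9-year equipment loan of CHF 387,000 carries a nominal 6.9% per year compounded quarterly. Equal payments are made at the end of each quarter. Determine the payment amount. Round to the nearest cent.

CHF 14,520.71

Periodic rate i = 0.069/4 = 0.01725; n = 9 × 4 = 36 periods.
PMT = 387000 / ( [1 − (1+0.01725)^(−36)] / 0.01725 ) = 387000 / 26.651591 = 14,520.7089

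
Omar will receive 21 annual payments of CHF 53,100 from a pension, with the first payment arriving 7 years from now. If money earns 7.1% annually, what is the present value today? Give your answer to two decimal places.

CHF 378,203.44

Value one period before first payment (t=6): 53100 × [1 − (1+0.071)^(−21)] / 0.071 = 53100 × 10.748993 = 570,771.5322
Discount back 6 years: 570,771.5322 × (1+0.071)^(−6) = 570,771.5322 × 0.662618 = 378,203.4438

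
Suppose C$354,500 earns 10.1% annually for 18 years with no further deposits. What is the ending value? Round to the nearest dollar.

FV = PV·(1+i)^n = 354,500 × 5.651604 = 2,003,493.6995

C$2,003,494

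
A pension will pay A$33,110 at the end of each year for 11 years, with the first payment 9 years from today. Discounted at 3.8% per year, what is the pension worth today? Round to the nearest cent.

A$217,573.06

PV at t=8 (ordinary 11-year annuity): 33110 × a(11|0.038) = 33110 × 8.855738 = 293,213.4918
PV₀ = 293,213.4918 / (1+0.038)^8 = 293,213.4918 / 1.347655 = 217,573.0610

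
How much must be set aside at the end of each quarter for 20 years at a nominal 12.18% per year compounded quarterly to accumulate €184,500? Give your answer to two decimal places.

€560.72

With 4 periods per year: i = 0.03045, n = 80.
FV-annuity factor = 329.040950; PMT = 184500 / 329.040950 = 560.7205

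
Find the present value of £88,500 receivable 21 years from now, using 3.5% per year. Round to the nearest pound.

PV = 88,500 / (1 + 0.035)^21 = 88,500 / 2.059431 = 42,973.0249

£42,973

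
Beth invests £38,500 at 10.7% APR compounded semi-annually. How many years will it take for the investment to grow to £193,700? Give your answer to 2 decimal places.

Periodic rate i = 0.107/2 = 0.0535.
(1+i)^n = 193700/38500 = 5.03117, so n = ln 5.03117 / ln 1.0535 = 30.9999 half-years
= 30.9999/2 years

15.50 years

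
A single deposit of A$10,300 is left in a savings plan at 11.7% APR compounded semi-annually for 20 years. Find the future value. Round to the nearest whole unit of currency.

Periodic rate i = 0.117/2 = 0.0585; n = 20 × 2 = 40 periods.
FV = 10,300 × (1 + 0.0585)^40 = 100,108.6763

A$100,109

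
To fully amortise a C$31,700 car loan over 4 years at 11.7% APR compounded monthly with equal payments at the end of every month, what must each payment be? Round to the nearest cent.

C$830.12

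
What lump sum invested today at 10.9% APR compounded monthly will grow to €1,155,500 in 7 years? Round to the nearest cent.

€540,628.79

With 12 periods per year: i = 0.00908333, n = 84.
PV = FV·(1+i)^(−n) = 1,155,500 × 0.467874 = 540,628.7851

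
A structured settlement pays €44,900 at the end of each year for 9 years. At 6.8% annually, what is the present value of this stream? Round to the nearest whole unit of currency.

PV = PMT · [1 − (1+i)^(−n)] / i = 44900 · 6.571027 = 295,039.1308

€295,039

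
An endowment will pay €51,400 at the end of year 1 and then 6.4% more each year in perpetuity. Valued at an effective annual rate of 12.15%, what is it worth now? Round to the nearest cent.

PV = D₁/(r − g) = 51400/(0.1215 − 0.064) = 893,913.0435

€893,913.04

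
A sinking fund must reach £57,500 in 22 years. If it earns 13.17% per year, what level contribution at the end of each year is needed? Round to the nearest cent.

PMT = 57500 / ( [(1+0.1317)^22 − 1] / 0.1317 ) = 57500 / 107.886028 = 532.9698

£532.97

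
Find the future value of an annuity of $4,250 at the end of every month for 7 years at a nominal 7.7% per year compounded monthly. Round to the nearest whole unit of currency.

$471,149

With 12 periods per year: i = 0.00641667, n = 84.
FV = 4250 × [(1+0.00641667)^84 − 1] / 0.00641667 = 4250 × 110.858550 = 471,148.8381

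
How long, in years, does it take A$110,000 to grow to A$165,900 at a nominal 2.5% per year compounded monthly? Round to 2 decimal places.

Periodic rate i = 0.025/12 = 0.00208333.
n = ln(165900/110000) / ln(1+0.00208333) = ln(1.50818) / 0.002081 = 197.4397 months
= 197.4397/12 years

16.45 years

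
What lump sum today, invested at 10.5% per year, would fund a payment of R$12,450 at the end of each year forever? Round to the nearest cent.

PV = C/r = 12450/0.105 = 118,571.4286

R$118,571.43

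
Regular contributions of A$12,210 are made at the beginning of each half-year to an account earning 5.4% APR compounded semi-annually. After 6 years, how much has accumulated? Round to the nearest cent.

A$174,960.47

With 2 periods per year: i = 0.027, n = 12.
Accumulation factor s(12|0.027) × (1+i) = 14.329277; FV = 12210 × 14.329277 = 174,960.4674
(annuity-due: payments at period start, so ×(1+i).)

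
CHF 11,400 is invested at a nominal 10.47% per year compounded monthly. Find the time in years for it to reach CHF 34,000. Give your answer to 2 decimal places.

Periodic rate i = 0.1047/12 = 0.008725.
(1+i)^n = 34000/11400 = 2.98246, so n = ln 2.98246 / ln 1.00873 = 125.7888 months
= 125.7888/12 years

10.48 years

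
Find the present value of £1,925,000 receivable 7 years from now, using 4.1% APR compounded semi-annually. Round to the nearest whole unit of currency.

Periodic rate i = 0.041/2 = 0.0205; n = 7 × 2 = 14 periods.
PV = 1,925,000 / (1 + 0.0205)^14 = 1,925,000 / 1.328563 = 1,448,934.0121

£1,448,934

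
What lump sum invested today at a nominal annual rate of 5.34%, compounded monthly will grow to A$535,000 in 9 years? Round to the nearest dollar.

A$331,203

i = 0.0534/12 = 0.00445 per month; n = 9·12 = 108.
Discount factor = (1+0.00445)^(−108) = 0.619072; PV = 535,000 × 0.619072 = 331,203.4768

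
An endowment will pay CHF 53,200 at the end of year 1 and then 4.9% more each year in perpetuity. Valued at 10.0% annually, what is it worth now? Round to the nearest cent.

CHF 1,043,137.25

PV = D₁/(r − g) = 53200/(0.1 − 0.049) = 1,043,137.2549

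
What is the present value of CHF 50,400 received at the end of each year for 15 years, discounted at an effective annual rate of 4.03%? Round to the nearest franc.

CHF 559,193

PV = PMT · [1 − (1+i)^(−n)] / i = 50400 · 11.095100 = 559,193.0634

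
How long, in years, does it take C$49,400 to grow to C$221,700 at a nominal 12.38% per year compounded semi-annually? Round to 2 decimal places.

Periodic rate i = 0.1238/2 = 0.0619.
n = ln(221700/49400) / ln(1+0.0619) = ln(4.48785) / 0.060060 = 24.9980 half-years
= 24.9980/2 years

12.50 years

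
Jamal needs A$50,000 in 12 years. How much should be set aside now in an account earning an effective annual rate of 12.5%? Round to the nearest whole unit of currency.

PV = 50,000 / (1 + 0.125)^12 = 50,000 / 4.109891 = 12,165.7737

A$12,166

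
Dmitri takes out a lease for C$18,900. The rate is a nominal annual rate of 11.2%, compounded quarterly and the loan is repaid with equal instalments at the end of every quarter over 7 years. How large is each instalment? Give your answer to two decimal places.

C$982.77

Periodic rate i = 0.112/4 = 0.028; n = 7 × 4 = 28 periods.
PMT = 18900 / ( [1 − (1+0.028)^(−28)] / 0.028 ) = 18900 / 19.231343 = 982.7707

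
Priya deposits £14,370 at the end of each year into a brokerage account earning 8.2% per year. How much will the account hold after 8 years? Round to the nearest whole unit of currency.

£153,957

FV = 14370 × [(1+0.082)^8 − 1] / 0.082 = 14370 × 10.713778 = 153,956.9885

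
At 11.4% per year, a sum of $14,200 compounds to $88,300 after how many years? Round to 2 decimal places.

(1+i)^n = 88300/14200 = 6.21831, so n = ln 6.21831 / ln 1.114 = 16.9280 years

16.93 years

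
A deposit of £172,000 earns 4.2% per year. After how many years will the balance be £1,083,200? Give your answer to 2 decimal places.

44.73 years

n = ln(1.0832e+06/172000) / ln(1+0.042) = ln(6.29767) / 0.041142 = 44.7276 years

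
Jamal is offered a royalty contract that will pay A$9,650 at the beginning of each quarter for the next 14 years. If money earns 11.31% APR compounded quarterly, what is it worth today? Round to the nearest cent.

A$277,300.78

With 4 periods per year: i = 0.028275, n = 56.
PV = PMT · [1 − (1+i)^(−n)] / i × (1+i) = 9650 · 28.735832 = 277,300.7780
(Beginning-of-period payments → annuity-due factor ×(1+i).)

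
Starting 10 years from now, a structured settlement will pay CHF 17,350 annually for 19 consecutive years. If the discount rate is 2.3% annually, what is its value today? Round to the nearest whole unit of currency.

Value one period before first payment (t=9): 17350 × [1 − (1+0.023)^(−19)] / 0.023 = 17350 × 15.253185 = 264,642.7536
Discount back 9 years: 264,642.7536 × (1+0.023)^(−9) = 264,642.7536 × 0.814928 = 215,664.8180

CHF 215,665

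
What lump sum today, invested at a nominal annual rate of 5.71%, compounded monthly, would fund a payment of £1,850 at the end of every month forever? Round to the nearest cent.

£388,791.59

Periodic rate i = 0.0571/12 = 0.00475833.
PV = PMT / i = 1850 / 0.00475833 = 388,791.5937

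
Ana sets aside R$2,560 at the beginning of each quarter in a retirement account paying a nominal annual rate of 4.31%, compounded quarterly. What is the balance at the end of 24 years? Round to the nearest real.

R$431,759

With 4 periods per year: i = 0.010775, n = 96.
Accumulation factor s(96|0.010775) × (1+i) = 168.655777; FV = 2560 × 168.655777 = 431,758.7886
(Beginning-of-period payments → annuity-due factor ×(1+i).)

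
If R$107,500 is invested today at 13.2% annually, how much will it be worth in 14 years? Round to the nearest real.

R$609,900

FV = 107,500 × (1 + 0.132)^14 = 609,899.7287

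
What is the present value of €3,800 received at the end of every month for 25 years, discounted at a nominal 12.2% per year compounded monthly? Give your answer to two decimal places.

With 12 periods per year: i = 0.0101667, n = 300.
Annuity factor a(300|0.0101667) = 93.630109; PV = 3800 × 93.630109 = 355,794.4146

€355,794.41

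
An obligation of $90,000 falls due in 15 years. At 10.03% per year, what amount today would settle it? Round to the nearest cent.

PV = FV·(1+i)^(−n) = 90,000 × 0.238415 = 21,457.3367

$21,457.34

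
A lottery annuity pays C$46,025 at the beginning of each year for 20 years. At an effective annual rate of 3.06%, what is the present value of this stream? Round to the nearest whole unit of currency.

Annuity factor a(20|0.0306) × (1+i) = 15.248015; PV = 46025 × 15.248015 = 701,789.8887
Payments are at the start of each period, so multiply by (1+i).

C$701,790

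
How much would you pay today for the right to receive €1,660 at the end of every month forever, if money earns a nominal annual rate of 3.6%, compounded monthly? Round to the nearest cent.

€553,333.33

Periodic rate i = 0.036/12 = 0.003.
PV = PMT / i = 1660 / 0.003 = 553,333.3333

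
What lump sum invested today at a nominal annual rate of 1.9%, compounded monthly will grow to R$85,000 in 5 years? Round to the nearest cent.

Periodic rate i = 0.019/12 = 0.00158333; n = 5 × 12 = 60 periods.
Discount factor = (1+0.00158333)^(−60) = 0.909441; PV = 85,000 × 0.909441 = 77,302.5069

R$77,302.51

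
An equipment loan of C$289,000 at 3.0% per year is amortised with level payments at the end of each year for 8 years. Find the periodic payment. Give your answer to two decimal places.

PMT = 289000 / ( [1 − (1+0.03)^(−8)] / 0.03 ) = 289000 / 7.019692 = 41,169.8964

C$41,169.90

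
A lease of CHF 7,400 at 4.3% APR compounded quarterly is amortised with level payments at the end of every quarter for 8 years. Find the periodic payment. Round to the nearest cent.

With 4 periods per year: i = 0.01075, n = 32.
Annuity-PV factor = 26.955199; PMT = 7400 / 26.955199 = 274.5296

CHF 274.53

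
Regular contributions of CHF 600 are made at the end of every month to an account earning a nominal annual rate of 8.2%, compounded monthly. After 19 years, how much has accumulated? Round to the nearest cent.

i = 0.082/12 = 0.00683333 per month; n = 19·12 = 228.
FV = 600 × [(1+0.00683333)^228 − 1] / 0.00683333 = 600 × 545.006762 = 327,004.0573

CHF 327,004.06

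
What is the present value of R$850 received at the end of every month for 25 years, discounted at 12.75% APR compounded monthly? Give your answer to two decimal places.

R$76,642.01

i = 0.1275/12 = 0.010625 per month; n = 25·12 = 300.
PV = PMT · [1 − (1+i)^(−n)] / i = 850 · 90.167076 = 76,642.0145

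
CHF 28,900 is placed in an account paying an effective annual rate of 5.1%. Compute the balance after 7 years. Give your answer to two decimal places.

FV = PV·(1+i)^n = 28,900 × 1.416508 = 40,937.0794

CHF 40,937.08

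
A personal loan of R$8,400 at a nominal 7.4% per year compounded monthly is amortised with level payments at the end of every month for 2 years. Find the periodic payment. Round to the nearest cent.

R$377.61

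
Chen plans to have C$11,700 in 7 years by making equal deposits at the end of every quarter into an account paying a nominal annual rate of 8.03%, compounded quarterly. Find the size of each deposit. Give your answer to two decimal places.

C$315.44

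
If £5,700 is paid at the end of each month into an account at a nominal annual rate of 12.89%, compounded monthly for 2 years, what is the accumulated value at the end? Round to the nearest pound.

£155,108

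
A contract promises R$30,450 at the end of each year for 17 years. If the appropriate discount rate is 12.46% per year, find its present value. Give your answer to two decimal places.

Annuity factor a(17|0.1246) = 6.935461; PV = 30450 × 6.935461 = 211,184.7878

R$211,184.79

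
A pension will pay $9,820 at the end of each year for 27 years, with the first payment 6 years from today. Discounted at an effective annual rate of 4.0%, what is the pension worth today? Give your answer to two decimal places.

Value one period before first payment (t=5): 9820 × [1 − (1+0.04)^(−27)] / 0.04 = 9820 × 16.329586 = 160,356.5320
PV₀ = 160,356.5320 / (1+0.04)^5 = 160,356.5320 / 1.216653 = 131,801.3804

$131,801.38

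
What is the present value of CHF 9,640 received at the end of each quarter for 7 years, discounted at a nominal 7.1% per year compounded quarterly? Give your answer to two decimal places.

CHF 211,259.48

i = 0.071/4 = 0.01775 per quarter; n = 7·4 = 28.
PV = 9640 × [1 − (1+0.01775)^(−28)] / 0.01775 = 9640 × 21.914884 = 211,259.4837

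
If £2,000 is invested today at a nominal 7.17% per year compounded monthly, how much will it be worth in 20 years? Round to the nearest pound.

£8,355

With 12 periods per year: i = 0.005975, n = 240.
FV = PV·(1+i)^n = 2,000 × 4.177583 = 8,355.1665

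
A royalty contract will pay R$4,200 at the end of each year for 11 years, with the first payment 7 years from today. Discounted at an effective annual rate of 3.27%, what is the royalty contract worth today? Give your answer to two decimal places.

PV at t=6 (ordinary 11-year annuity): 4200 × a(11|0.0327) = 4200 × 9.115772 = 38,286.2445
PV₀ = 38,286.2445 / (1+0.0327)^6 = 38,286.2445 / 1.212956 = 31,564.4122

R$31,564.41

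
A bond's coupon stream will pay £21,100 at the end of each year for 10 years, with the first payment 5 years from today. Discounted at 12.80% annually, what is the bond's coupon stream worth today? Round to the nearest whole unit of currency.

Value one period before first payment (t=4): 21100 × [1 − (1+0.128)^(−10)] / 0.128 = 21100 × 5.469895 = 115,414.7881
Discount back 4 years: 115,414.7881 × (1+0.128)^(−4) = 115,414.7881 × 0.617680 = 71,289.4165

£71,289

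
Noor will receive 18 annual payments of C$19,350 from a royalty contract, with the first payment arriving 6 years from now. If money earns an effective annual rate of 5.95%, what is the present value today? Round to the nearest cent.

Value one period before first payment (t=5): 19350 × [1 − (1+0.0595)^(−18)] / 0.0595 = 19350 × 10.868373 = 210,303.0262
PV₀ = 210,303.0262 / (1+0.0595)^5 = 210,303.0262 / 1.335072 = 157,521.8185

C$157,521.82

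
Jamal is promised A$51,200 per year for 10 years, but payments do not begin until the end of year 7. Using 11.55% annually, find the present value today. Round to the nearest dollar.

Value one period before first payment (t=6): 51200 × [1 − (1+0.1155)^(−10)] / 0.1155 = 51200 × 5.755843 = 294,699.1373
Discount back 6 years: 294,699.1373 × (1+0.1155)^(−6) = 294,699.1373 × 0.519018 = 152,954.2035

A$152,954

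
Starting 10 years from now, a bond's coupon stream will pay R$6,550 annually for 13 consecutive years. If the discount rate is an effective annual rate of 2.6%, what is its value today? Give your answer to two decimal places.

Value one period before first payment (t=9): 6550 × [1 − (1+0.026)^(−13)] / 0.026 = 6550 × 10.912213 = 71,474.9984
Discount back 9 years: 71,474.9984 × (1+0.026)^(−9) = 71,474.9984 × 0.793732 = 56,731.9756

R$56,731.98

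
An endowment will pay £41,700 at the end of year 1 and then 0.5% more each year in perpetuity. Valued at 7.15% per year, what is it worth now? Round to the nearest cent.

£627,067.67

PV = D₁/(r − g) = 41700/(0.0715 − 0.005) = 627,067.6692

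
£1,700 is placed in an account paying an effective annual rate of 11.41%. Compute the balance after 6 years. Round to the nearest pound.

£3,251

1,700 × (1+0.1141)^6 = 1,700 × 1.912252 = 3,250.8278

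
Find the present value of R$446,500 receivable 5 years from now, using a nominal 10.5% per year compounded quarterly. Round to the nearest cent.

R$265,924.32

With 4 periods per year: i = 0.02625, n = 20.
PV = 446,500 / (1 + 0.02625)^20 = 446,500 / 1.679049 = 265,924.3220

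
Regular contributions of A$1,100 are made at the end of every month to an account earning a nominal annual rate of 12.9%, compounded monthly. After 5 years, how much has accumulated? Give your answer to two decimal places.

A$92,035.46

Periodic rate i = 0.129/12 = 0.01075; n = 5 × 12 = 60 periods.
FV = PMT · [(1+i)^n − 1] / i = 1100 · 83.668602 = 92,035.4617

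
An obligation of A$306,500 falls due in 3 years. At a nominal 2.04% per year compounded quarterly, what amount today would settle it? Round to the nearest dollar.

i = 0.0204/4 = 0.0051 per quarter; n = 3·4 = 12.
Discount factor = (1+0.0051)^(−12) = 0.940781; PV = 306,500 × 0.940781 = 288,349.5002

A$288,350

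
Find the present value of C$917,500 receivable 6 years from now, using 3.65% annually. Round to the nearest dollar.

C$739,929

PV = FV·(1+i)^(−n) = 917,500 × 0.806462 = 739,929.3159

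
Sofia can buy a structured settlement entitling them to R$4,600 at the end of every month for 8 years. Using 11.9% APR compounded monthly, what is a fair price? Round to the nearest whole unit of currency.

R$283,987

Periodic rate i = 0.119/12 = 0.00991667; n = 8 × 12 = 96 periods.
PV = 4600 × [1 − (1+0.00991667)^(−96)] / 0.00991667 = 4600 × 61.736218 = 283,986.6014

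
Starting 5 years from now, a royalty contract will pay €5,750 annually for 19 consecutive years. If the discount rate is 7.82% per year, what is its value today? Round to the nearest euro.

PV at t=4 (ordinary 19-year annuity): 5750 × a(19|0.0782) = 5750 × 9.729241 = 55,943.1364
Discount back 4 years: 55,943.1364 × (1+0.0782)^(−4) = 55,943.1364 × 0.739951 = 41,395.1538

€41,395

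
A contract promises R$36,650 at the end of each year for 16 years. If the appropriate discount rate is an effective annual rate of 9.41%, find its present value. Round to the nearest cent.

Annuity factor a(16|0.0941) = 8.106426; PV = 36650 × 8.106426 = 297,100.5304

R$297,100.53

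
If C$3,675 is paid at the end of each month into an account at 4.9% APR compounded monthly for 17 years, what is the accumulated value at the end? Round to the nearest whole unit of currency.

With 12 periods per year: i = 0.00408333, n = 204.
FV = 3675 × [(1+0.00408333)^204 − 1] / 0.00408333 = 3675 × 317.463910 = 1,166,679.8690

C$1,166,680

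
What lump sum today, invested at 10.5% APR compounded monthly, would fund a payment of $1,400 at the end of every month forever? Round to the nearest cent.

$160,000.00

Periodic rate i = 0.105/12 = 0.00875.
PV = PMT / i = 1400 / 0.00875 = 160,000.0000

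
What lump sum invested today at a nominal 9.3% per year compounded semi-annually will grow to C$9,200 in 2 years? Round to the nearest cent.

With 2 periods per year: i = 0.0465, n = 4.
PV = 9,200 / (1 + 0.0465)^4 = 9,200 / 1.199380 = 7,670.6276

C$7,670.63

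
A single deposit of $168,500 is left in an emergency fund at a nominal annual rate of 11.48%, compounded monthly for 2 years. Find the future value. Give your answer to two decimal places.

$211,758.07

Periodic rate i = 0.1148/12 = 0.00956667; n = 2 × 12 = 24 periods.
168,500 × (1+0.00956667)^24 = 168,500 × 1.256724 = 211,758.0715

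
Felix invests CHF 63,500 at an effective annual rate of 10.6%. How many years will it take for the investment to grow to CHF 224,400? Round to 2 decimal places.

12.53 years

n = ln(224400/63500) / ln(1+0.106) = ln(3.53386) / 0.100750 = 12.5299 years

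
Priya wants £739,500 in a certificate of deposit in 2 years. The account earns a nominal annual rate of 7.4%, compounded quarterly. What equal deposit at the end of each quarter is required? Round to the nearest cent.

Periodic rate i = 0.074/4 = 0.0185; n = 2 × 4 = 8 periods.
PMT = 739500 / ( [(1+0.0185)^8 − 1] / 0.0185 ) = 739500 / 8.537616 = 86,616.6872

£86,616.69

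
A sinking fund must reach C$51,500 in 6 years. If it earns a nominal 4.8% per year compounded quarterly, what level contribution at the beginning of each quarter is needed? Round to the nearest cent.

C$1,842.30

With 4 periods per year: i = 0.012, n = 24.
FV-annuity factor × (1+i) = 27.954206; PMT = 51500 / 27.954206 = 1,842.2988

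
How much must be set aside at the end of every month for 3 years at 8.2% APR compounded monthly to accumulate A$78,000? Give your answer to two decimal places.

With 12 periods per year: i = 0.00683333, n = 36.
FV-annuity factor = 40.658046; PMT = 78000 / 40.658046 = 1,918.4395

A$1,918.44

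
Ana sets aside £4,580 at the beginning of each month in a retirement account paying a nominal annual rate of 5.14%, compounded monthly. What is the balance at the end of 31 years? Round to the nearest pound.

£4,191,990

i = 0.0514/12 = 0.00428333 per month; n = 31·12 = 372.
FV = 4580 × [(1+0.00428333)^372 − 1] / 0.00428333 × (1+i) = 4580 × 915.281581 = 4,191,989.6432
Payments are at the start of each period, so multiply by (1+i).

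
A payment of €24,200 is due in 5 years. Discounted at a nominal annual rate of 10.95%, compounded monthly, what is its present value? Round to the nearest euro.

€14,032

Periodic rate i = 0.1095/12 = 0.009125; n = 5 × 12 = 60 periods.
Discount factor = (1+0.009125)^(−60) = 0.579832; PV = 24,200 × 0.579832 = 14,031.9309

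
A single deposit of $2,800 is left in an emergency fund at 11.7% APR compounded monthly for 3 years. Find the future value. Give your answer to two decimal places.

$3,970.61

With 12 periods per year: i = 0.00975, n = 36.
FV = PV·(1+i)^n = 2,800 × 1.418074 = 3,970.6084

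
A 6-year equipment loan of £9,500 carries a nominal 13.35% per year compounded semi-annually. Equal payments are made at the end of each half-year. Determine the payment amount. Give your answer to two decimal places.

£1,175.44

With 2 periods per year: i = 0.06675, n = 12.
PMT = 9500 / ( [1 − (1+0.06675)^(−12)] / 0.06675 ) = 9500 / 8.082102 = 1,175.4367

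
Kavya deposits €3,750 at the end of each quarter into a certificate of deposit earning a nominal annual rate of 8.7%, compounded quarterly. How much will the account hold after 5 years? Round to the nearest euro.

€92,720

i = 0.087/4 = 0.02175 per quarter; n = 5·4 = 20.
Accumulation factor s(20|0.02175) = 24.725309; FV = 3750 × 24.725309 = 92,719.9079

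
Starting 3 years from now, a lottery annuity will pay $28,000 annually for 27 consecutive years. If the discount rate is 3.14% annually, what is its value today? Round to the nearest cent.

$474,468.68

PV at t=2 (ordinary 27-year annuity): 28000 × a(27|0.0314) = 28000 × 18.026183 = 504,733.1228
Discount back 2 years: 504,733.1228 × (1+0.0314)^(−2) = 504,733.1228 × 0.940039 = 474,468.6824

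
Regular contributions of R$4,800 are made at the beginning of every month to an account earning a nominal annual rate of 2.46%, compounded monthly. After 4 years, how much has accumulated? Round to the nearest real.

R$242,352

i = 0.0246/12 = 0.00205 per month; n = 4·12 = 48.
Accumulation factor s(48|0.00205) × (1+i) = 50.490086; FV = 4800 × 50.490086 = 242,352.4147
Payments are at the start of each period, so multiply by (1+i).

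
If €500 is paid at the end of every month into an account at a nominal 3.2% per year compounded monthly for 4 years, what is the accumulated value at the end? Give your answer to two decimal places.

€25,567.39

Periodic rate i = 0.032/12 = 0.00266667; n = 4 × 12 = 48 periods.
FV = 500 × [(1+0.00266667)^48 − 1] / 0.00266667 = 500 × 51.134772 = 25,567.3859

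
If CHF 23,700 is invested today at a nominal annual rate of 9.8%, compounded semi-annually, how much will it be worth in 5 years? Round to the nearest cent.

CHF 38,238.71

With 2 periods per year: i = 0.049, n = 10.
FV = PV·(1+i)^n = 23,700 × 1.613448 = 38,238.7096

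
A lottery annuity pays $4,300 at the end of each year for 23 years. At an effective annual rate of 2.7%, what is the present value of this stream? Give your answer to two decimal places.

$72,964.49

PV = PMT · [1 − (1+i)^(−n)] / i = 4300 · 16.968485 = 72,964.4867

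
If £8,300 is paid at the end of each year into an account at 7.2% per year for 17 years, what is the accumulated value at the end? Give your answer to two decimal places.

£260,608.91

FV = 8300 × [(1+0.072)^17 − 1] / 0.072 = 8300 × 31.398664 = 260,608.9115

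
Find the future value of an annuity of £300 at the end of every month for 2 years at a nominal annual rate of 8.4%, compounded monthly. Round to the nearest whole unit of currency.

£7,810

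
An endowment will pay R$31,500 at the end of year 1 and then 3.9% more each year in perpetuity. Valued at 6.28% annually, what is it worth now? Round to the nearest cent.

PV = D₁/(r − g) = 31500/(0.0628 − 0.039) = 1,323,529.4118

R$1,323,529.41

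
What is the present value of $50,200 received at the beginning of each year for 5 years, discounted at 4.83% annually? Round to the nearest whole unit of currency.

$228,912

PV = PMT · [1 − (1+i)^(−n)] / i × (1+i) = 50200 · 4.559998 = 228,911.9081
(Beginning-of-period payments → annuity-due factor ×(1+i).)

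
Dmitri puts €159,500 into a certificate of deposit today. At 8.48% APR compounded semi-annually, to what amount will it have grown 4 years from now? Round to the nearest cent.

€222,349.37

i = 0.0848/2 = 0.0424 per half-year; n = 4·2 = 8.
FV = PV·(1+i)^n = 159,500 × 1.394040 = 222,349.3730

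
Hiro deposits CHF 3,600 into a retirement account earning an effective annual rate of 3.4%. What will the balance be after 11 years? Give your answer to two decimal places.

CHF 5,200.30

FV = 3,600 × (1 + 0.034)^11 = 5,200.3003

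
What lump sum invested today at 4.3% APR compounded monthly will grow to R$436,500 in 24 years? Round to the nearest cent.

R$155,809.32

With 12 periods per year: i = 0.00358333, n = 288.
Discount factor = (1+0.00358333)^(−288) = 0.356951; PV = 436,500 × 0.356951 = 155,809.3228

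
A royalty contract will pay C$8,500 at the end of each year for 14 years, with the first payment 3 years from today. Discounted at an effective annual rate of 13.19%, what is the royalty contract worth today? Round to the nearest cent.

C$41,422.27

Value one period before first payment (t=2): 8500 × [1 − (1+0.1319)^(−14)] / 0.1319 = 8500 × 6.243543 = 53,070.1197
Discount back 2 years: 53,070.1197 × (1+0.1319)^(−2) = 53,070.1197 × 0.780520 = 41,422.2750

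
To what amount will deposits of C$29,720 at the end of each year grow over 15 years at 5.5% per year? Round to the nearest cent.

C$665,985.48

Accumulation factor s(15|0.055) = 22.408663; FV = 29720 × 22.408663 = 665,985.4791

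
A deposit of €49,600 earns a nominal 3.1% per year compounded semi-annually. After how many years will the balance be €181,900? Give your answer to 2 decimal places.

Periodic rate i = 0.031/2 = 0.0155.
(1+i)^n = 181900/49600 = 3.66734, so n = ln 3.66734 / ln 1.0155 = 84.4846 half-years
= 84.4846/2 years

42.24 years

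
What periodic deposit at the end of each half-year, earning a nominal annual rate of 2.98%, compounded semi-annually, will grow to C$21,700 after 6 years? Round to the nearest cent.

C$1,664.89

i = 0.0298/2 = 0.0149 per half-year; n = 6·2 = 12.
FV-annuity factor = 13.033919; PMT = 21700 / 13.033919 = 1,664.8868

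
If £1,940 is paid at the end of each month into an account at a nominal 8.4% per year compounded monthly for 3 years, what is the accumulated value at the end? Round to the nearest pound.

With 12 periods per year: i = 0.007, n = 36.
FV = PMT · [(1+i)^n − 1] / i = 1940 · 40.781003 = 79,115.1464

£79,115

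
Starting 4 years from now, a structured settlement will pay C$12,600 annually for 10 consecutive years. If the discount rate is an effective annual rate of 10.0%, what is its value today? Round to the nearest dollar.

Value one period before first payment (t=3): 12600 × [1 − (1+0.1)^(−10)] / 0.1 = 12600 × 6.144567 = 77,421.5455
Discount back 3 years: 77,421.5455 × (1+0.1)^(−3) = 77,421.5455 × 0.751315 = 58,167.9531

C$58,168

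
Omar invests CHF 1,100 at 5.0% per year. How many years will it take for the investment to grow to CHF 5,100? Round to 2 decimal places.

31.44 years

n = ln(5100/1100) / ln(1+0.05) = ln(4.63636) / 0.048790 = 31.4393 years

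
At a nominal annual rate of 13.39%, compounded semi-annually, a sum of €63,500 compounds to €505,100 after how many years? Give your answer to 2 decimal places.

Periodic rate i = 0.1339/2 = 0.06695.
(1+i)^n = 505100/63500 = 7.95433, so n = ln 7.95433 / ln 1.06695 = 31.9998 half-years
= 31.9998/2 years

16.00 years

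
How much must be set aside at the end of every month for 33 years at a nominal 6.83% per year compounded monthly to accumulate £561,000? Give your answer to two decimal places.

With 12 periods per year: i = 0.00569167, n = 396.
PMT = 561000 / ( [(1+0.00569167)^396 − 1] / 0.00569167 ) = 561000 / 1487.111134 = 377.2415

£377.24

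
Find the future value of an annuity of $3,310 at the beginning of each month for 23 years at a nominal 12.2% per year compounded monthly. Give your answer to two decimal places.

With 12 periods per year: i = 0.0101667, n = 276.
Accumulation factor s(276|0.0101667) × (1+i) = 1521.298660; FV = 3310 × 1521.298660 = 5,035,498.5639
Payments are at the start of each period, so multiply by (1+i).

$5,035,498.56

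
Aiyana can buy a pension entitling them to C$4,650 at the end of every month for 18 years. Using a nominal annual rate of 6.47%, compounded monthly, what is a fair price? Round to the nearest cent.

C$592,475.97

i = 0.0647/12 = 0.00539167 per month; n = 18·12 = 216.
Annuity factor a(216|0.00539167) = 127.414188; PV = 4650 × 127.414188 = 592,475.9728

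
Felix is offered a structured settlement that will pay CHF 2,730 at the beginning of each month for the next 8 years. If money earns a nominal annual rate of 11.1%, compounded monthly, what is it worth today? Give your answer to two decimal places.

CHF 174,798.91

Periodic rate i = 0.111/12 = 0.00925; n = 8 × 12 = 96 periods.
PV = PMT · [1 − (1+i)^(−n)] / i × (1+i) = 2730 · 64.028903 = 174,798.9052
(Beginning-of-period payments → annuity-due factor ×(1+i).)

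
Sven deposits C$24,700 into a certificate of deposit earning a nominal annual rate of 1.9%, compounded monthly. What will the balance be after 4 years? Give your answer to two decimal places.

C$26,648.77

Periodic rate i = 0.019/12 = 0.00158333; n = 4 × 12 = 48 periods.
24,700 × (1+0.00158333)^48 = 24,700 × 1.078898 = 26,648.7739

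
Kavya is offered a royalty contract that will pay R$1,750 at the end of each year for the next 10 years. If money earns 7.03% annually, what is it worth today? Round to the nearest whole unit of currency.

R$12,274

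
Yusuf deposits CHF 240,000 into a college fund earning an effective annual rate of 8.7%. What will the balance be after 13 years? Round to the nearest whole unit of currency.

FV = PV·(1+i)^n = 240,000 × 2.957904 = 709,896.9574

CHF 709,897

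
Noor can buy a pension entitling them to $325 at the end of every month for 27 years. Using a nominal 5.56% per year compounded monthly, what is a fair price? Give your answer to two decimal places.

Periodic rate i = 0.0556/12 = 0.00463333; n = 27 × 12 = 324 periods.
Annuity factor a(324|0.00463333) = 167.560449; PV = 325 × 167.560449 = 54,457.1459

$54,457.15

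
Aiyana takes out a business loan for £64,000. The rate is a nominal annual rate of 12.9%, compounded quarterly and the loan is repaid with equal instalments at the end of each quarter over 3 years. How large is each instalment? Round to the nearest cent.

£6,516.23

With 4 periods per year: i = 0.03225, n = 12.
PMT = 64000 / ( [1 − (1+0.03225)^(−12)] / 0.03225 ) = 64000 / 9.821624 = 6,516.2337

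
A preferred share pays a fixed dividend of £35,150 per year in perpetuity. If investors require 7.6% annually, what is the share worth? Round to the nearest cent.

£462,500.00

PV = C/r = 35150/0.076 = 462,500.0000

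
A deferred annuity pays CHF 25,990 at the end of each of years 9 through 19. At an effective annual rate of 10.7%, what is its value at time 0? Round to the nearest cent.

Value one period before first payment (t=8): 25990 × [1 − (1+0.107)^(−11)] / 0.107 = 25990 × 6.290927 = 163,501.1873
Discount back 8 years: 163,501.1873 × (1+0.107)^(−8) = 163,501.1873 × 0.443424 = 72,500.3234

CHF 72,500.32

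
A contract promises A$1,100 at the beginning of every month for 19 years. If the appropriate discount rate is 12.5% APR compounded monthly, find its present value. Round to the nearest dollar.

A$96,653

Periodic rate i = 0.125/12 = 0.0104167; n = 19 × 12 = 228 periods.
PV = 1100 × [1 − (1+0.0104167)^(−228)] / 0.0104167 × (1+i) = 1100 × 87.866075 = 96,652.6822
Payments are at the start of each period, so multiply by (1+i).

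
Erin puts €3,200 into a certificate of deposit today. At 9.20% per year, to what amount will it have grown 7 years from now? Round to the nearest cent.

€5,925.27

3,200 × (1+0.092)^7 = 3,200 × 1.851648 = 5,925.2741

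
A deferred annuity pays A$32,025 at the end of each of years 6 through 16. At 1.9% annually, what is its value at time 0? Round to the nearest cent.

A$286,902.80

Value one period before first payment (t=5): 32025 × [1 − (1+0.019)^(−11)] / 0.019 = 32025 × 9.842753 = 315,214.1502
PV₀ = 315,214.1502 / (1+0.019)^5 = 315,214.1502 / 1.098679 = 286,902.7989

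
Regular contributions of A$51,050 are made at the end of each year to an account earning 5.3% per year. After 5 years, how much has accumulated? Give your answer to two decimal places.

A$283,778.90

Accumulation factor s(5|0.053) = 5.558842; FV = 51050 × 5.558842 = 283,778.8982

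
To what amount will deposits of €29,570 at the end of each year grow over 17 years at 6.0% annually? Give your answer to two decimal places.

€834,254.85

Accumulation factor s(17|0.06) = 28.212880; FV = 29570 × 28.212880 = 834,254.8546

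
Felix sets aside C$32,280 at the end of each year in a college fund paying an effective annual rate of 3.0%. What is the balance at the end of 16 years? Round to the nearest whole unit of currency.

Accumulation factor s(16|0.03) = 20.156881; FV = 32280 × 20.156881 = 650,664.1285

C$650,664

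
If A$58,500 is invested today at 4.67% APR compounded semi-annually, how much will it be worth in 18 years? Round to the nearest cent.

With 2 periods per year: i = 0.02335, n = 36.
FV = PV·(1+i)^n = 58,500 × 2.295467 = 134,284.7968

A$134,284.80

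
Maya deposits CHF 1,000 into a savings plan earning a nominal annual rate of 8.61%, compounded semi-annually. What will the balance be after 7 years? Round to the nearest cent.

With 2 periods per year: i = 0.04305, n = 14.
1,000 × (1+0.04305)^14 = 1,000 × 1.804146 = 1,804.1464

CHF 1,804.15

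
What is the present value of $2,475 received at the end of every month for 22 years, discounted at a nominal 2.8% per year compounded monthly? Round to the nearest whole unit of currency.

i = 0.028/12 = 0.00233333 per month; n = 22·12 = 264.
Annuity factor a(264|0.00233333) = 196.933623; PV = 2475 × 196.933623 = 487,410.7167

$487,411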